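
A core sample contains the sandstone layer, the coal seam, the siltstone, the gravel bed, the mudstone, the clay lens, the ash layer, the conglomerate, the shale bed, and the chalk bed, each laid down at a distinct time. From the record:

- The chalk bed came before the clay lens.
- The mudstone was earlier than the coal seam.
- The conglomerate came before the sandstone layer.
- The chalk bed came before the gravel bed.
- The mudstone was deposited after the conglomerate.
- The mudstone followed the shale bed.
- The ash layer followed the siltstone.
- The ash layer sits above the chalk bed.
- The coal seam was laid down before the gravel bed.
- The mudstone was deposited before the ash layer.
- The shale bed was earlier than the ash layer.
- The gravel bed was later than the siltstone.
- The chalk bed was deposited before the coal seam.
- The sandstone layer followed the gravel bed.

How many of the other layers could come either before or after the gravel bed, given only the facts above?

Forced before the gravel bed: the chalk bed, the coal seam, the conglomerate, the mudstone, the shale bed, and the siltstone; forced after the gravel bed: the sandstone layer.
That leaves the ash layer and the clay lens with no forced order relative to the gravel bed — 2.

2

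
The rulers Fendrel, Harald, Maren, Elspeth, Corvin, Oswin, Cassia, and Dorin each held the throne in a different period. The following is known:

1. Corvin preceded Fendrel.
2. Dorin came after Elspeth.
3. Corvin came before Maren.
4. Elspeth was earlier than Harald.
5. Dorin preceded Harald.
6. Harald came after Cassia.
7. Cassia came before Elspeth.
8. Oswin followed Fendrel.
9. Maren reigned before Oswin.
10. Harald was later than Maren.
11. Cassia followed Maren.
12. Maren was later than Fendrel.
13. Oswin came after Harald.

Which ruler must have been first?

Corvin

Corvin has a chain of constraints placing them before every other ruler, so Corvin must be first.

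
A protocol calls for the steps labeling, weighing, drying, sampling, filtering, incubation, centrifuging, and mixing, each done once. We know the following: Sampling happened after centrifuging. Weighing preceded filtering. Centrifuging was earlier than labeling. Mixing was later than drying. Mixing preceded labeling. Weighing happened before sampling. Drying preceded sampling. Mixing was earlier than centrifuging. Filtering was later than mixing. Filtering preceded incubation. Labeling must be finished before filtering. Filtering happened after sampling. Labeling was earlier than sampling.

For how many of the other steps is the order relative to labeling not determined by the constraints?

1

Forced before labeling: centrifuging, drying, and mixing; forced after labeling: filtering, incubation, and sampling.
That leaves weighing with no forced order relative to labeling — 1.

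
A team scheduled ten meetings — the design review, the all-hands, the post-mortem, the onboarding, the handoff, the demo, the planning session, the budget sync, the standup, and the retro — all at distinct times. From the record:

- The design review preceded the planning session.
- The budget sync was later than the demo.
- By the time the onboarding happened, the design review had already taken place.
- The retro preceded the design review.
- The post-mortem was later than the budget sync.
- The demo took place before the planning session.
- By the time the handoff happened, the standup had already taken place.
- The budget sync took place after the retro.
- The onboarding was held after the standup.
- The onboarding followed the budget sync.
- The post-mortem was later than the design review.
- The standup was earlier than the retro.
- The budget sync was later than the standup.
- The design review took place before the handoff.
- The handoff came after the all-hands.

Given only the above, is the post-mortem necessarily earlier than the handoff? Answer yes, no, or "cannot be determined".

No chain of stated constraints runs from the post-mortem to the handoff, and none runs from the handoff to the post-mortem either.
So the relative order of the post-mortem and the handoff is not fixed by the given facts.

cannot be determined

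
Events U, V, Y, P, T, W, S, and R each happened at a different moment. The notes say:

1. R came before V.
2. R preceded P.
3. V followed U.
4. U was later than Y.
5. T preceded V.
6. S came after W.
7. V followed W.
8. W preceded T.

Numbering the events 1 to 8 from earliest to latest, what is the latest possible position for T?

T must come before V — 1 event forced after it.
Everything else can be placed before T in some valid order, so T can sit as late as position 8 − 1 = 7.

7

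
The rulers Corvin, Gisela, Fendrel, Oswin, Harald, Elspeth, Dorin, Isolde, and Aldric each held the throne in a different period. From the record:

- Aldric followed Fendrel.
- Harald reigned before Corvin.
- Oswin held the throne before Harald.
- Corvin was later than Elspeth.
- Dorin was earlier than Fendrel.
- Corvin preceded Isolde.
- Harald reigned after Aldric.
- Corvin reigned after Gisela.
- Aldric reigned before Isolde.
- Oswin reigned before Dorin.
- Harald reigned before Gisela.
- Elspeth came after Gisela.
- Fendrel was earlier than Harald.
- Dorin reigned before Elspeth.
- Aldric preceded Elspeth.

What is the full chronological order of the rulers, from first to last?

The constraints fix every adjacent pair, so only one ordering works:
Oswin → Dorin → Fendrel → Aldric → Harald → Gisela → Elspeth → Corvin → Isolde.

Oswin, Dorin, Fendrel, Aldric, Harald, Gisela, Elspeth, Corvin, Isolde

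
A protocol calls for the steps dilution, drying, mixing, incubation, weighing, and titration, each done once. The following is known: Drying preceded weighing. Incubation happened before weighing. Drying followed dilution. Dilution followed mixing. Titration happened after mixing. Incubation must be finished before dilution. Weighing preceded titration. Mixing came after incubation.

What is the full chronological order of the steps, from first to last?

incubation, mixing, dilution, drying, weighing, titration

The constraints fix every adjacent pair, so only one ordering works:
incubation → mixing → dilution → drying → weighing → titration.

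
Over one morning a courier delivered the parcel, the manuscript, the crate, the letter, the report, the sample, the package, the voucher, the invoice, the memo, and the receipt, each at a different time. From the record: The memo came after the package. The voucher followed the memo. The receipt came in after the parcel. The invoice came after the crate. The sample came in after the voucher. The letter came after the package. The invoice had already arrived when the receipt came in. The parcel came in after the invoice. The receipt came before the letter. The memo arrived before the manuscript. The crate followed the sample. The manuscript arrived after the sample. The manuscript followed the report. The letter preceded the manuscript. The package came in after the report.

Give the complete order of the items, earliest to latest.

the report, the package, the memo, the voucher, the sample, the crate, the invoice, the parcel, the receipt, the letter, the manuscript

The constraints fix every adjacent pair, so only one ordering works:
the report → the package → the memo → the voucher → the sample → the crate → the invoice → the parcel → the receipt → the letter → the manuscript.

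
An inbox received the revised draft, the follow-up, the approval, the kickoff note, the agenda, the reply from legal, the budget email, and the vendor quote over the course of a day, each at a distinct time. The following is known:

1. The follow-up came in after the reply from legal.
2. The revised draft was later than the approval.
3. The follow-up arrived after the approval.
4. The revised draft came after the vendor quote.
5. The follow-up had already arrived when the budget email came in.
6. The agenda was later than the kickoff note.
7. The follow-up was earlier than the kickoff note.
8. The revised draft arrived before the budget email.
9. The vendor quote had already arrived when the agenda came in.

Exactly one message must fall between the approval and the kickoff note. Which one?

Tracing the constraints gives the approval → the follow-up → the kickoff note, so the follow-up sits after the approval and before the kickoff note.
No other message is forced both after the approval and before the kickoff note.

the follow-up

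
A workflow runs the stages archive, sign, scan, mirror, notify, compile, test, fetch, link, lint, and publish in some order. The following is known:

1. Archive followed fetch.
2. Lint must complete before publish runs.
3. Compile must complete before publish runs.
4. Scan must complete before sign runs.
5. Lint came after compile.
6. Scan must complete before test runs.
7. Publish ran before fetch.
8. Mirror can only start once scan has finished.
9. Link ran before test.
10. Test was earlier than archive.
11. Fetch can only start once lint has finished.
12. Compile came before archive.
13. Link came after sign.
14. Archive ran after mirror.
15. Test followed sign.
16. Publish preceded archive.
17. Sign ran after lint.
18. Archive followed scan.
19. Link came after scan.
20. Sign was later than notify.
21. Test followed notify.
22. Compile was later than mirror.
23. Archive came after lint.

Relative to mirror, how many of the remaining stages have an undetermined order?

Forced before mirror: scan; forced after mirror: archive, compile, fetch, link, lint, publish, sign, and test.
That leaves notify with no forced order relative to mirror — 1.

1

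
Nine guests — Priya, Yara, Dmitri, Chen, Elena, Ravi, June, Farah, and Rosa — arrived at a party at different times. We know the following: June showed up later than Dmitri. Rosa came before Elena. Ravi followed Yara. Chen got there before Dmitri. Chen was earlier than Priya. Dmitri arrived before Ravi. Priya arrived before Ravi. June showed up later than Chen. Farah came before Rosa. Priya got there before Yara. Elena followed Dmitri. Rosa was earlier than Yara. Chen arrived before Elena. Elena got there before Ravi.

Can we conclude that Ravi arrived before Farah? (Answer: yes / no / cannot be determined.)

no

Tracing the constraints gives Farah → Rosa → Yara → Ravi, so Farah must come before Ravi.
That means Ravi cannot be before Farah.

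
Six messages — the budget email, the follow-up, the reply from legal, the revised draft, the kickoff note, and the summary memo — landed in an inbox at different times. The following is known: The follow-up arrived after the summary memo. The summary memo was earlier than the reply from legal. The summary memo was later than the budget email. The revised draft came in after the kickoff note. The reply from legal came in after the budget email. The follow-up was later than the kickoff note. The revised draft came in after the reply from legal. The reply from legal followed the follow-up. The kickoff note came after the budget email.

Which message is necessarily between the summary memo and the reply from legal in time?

Tracing the constraints gives the summary memo → the follow-up → the reply from legal, so the follow-up sits after the summary memo and before the reply from legal.
No other message is forced both after the summary memo and before the reply from legal.

the follow-up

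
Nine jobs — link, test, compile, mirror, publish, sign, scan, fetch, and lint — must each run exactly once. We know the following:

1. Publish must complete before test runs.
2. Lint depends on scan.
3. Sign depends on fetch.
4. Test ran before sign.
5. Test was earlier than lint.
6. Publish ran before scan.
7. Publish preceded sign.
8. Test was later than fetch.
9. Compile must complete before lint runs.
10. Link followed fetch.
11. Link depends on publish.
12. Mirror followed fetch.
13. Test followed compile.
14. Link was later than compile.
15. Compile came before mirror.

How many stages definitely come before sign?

Directly stated before sign: fetch, publish, and test.
Compile reaches sign via compile → test → sign.
No chain forces lint (or any of the others) ahead of sign.
That's compile, fetch, publish, and test — 4 in all.

4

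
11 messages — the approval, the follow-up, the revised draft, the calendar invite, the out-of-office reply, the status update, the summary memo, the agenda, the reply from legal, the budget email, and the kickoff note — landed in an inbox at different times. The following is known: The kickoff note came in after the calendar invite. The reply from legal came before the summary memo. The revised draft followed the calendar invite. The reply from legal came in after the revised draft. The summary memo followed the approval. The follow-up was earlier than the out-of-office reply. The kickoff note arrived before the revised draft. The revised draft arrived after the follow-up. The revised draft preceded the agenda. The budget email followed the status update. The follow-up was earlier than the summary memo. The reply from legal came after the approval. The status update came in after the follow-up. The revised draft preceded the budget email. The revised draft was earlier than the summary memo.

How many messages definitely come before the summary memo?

Directly stated before the summary memo: the approval, the follow-up, the reply from legal, and the revised draft.
The calendar invite reaches the summary memo via the calendar invite → the revised draft → the summary memo.
The kickoff note reaches the summary memo via the kickoff note → the revised draft → the summary memo.
No chain forces the agenda (or any of the others) ahead of the summary memo.
That's the approval, the calendar invite, the follow-up, the kickoff note, the reply from legal, and the revised draft — 6 in all.

6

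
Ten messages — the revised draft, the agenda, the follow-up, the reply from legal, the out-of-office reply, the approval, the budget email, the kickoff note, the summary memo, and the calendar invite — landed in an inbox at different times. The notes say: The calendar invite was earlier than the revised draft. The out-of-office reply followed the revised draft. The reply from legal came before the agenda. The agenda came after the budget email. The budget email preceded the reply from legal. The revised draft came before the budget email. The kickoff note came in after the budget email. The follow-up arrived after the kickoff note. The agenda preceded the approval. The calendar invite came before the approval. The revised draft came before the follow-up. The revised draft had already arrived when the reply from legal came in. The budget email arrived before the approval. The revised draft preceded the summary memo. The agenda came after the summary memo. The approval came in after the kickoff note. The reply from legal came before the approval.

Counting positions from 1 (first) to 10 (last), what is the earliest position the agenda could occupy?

6

The budget email, the calendar invite, the reply from legal, the revised draft, and the summary memo must all come before the agenda — 5 forced predecessors.
Nothing else is forced ahead of the agenda, so its earliest slot is position 5 + 1 = 6.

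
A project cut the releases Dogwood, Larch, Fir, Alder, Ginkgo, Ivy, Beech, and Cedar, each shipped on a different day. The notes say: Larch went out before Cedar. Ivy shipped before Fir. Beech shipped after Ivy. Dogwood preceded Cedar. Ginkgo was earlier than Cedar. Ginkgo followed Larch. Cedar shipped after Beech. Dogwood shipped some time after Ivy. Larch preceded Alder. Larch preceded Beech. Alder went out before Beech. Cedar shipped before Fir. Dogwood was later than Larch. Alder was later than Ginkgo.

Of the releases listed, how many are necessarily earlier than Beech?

4

Directly stated before Beech: Alder, Ivy, and Larch.
Ginkgo reaches Beech via Ginkgo → Alder → Beech.
No chain forces Fir (or any of the others) ahead of Beech.
That's Alder, Ginkgo, Ivy, and Larch — 4 in all.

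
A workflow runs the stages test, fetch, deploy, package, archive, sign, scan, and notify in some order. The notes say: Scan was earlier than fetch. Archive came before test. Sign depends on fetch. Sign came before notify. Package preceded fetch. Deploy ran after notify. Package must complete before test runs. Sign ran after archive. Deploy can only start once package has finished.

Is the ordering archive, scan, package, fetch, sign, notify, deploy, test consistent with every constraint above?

yes

Check each stated constraint against the proposed order — e.g. package is ahead of test; archive is ahead of test. Every pair is in the required order; nothing is violated.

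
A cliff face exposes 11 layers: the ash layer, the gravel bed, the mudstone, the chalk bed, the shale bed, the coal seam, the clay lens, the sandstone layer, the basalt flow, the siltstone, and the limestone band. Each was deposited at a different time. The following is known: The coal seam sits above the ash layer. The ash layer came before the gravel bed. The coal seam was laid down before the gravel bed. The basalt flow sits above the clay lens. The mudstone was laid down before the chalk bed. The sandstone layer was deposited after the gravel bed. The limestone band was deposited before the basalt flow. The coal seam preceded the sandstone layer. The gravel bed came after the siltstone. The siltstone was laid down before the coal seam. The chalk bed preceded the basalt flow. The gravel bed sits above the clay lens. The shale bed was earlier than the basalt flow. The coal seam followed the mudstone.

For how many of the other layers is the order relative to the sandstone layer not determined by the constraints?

4

Forced before the sandstone layer: the ash layer, the clay lens, the coal seam, the gravel bed, the mudstone, and the siltstone.
That leaves the basalt flow, the chalk bed, the limestone band, and the shale bed with no forced order relative to the sandstone layer — 4.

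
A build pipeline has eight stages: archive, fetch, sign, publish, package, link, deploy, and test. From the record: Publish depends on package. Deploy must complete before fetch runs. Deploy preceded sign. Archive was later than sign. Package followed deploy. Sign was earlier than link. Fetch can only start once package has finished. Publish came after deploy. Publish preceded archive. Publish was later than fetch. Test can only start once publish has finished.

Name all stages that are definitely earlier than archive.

Directly stated before archive: publish and sign.
Deploy reaches archive via deploy → publish → archive.
Fetch reaches archive via fetch → publish → archive.
Package reaches archive via package → publish → archive.
No chain forces link (or any of the others) ahead of archive.

deploy, fetch, package, publish, sign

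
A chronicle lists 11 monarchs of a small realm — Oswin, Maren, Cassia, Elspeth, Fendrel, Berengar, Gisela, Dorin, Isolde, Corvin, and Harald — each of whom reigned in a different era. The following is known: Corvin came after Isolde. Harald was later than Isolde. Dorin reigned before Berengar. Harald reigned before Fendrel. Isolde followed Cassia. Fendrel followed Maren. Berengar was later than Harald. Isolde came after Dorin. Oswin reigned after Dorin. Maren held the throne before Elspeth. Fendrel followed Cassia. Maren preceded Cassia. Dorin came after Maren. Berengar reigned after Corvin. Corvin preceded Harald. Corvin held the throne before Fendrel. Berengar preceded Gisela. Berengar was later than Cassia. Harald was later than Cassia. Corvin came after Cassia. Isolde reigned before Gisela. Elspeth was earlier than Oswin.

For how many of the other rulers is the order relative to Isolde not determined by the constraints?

2

Forced before Isolde: Cassia, Dorin, and Maren; forced after Isolde: Berengar, Corvin, Fendrel, Gisela, and Harald.
That leaves Elspeth and Oswin with no forced order relative to Isolde — 2.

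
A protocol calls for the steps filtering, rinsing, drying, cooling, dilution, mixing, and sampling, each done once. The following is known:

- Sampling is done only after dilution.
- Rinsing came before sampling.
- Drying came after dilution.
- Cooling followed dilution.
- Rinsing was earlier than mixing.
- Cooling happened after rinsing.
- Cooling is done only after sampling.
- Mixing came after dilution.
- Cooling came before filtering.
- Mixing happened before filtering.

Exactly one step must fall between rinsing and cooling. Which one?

Tracing the constraints gives rinsing → sampling → cooling, so sampling sits after rinsing and before cooling.
No other step is forced both after rinsing and before cooling.

sampling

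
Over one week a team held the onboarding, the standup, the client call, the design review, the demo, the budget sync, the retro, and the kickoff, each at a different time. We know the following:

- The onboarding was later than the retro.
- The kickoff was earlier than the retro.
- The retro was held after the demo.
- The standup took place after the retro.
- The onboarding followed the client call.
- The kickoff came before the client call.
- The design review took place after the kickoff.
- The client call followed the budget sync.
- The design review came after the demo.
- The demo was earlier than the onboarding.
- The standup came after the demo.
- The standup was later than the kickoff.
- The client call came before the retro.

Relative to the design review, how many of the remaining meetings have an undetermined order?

5

Forced before the design review: the demo and the kickoff.
That leaves the budget sync, the client call, the onboarding, the retro, and the standup with no forced order relative to the design review — 5.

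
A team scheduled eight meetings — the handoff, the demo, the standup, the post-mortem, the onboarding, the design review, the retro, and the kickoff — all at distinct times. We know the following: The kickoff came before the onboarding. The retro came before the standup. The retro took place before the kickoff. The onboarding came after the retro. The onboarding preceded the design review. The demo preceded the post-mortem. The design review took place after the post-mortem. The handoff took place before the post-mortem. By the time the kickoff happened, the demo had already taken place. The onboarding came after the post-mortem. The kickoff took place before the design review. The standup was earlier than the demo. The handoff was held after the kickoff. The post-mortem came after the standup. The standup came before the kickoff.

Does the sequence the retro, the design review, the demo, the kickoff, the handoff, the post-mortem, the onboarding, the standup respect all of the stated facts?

The constraints require the onboarding before the design review, but in the proposed sequence the design review appears ahead of the onboarding. That one violation is enough.

no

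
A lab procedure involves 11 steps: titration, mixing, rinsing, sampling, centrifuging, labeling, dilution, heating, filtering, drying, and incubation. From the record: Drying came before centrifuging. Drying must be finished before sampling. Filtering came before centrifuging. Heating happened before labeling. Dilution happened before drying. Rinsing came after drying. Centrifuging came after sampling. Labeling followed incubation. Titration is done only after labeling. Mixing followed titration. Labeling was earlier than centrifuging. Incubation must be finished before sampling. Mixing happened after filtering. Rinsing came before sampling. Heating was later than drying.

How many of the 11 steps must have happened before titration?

5

Directly stated before titration: labeling.
Dilution reaches titration via dilution → drying → heating → labeling → titration.
Drying reaches titration via drying → heating → labeling → titration.
Heating reaches titration via heating → labeling → titration.
Likewise incubation reaches titration by chaining the stated constraints.
No chain forces sampling (or any of the others) ahead of titration.
That's dilution, drying, heating, incubation, and labeling — 5 in all.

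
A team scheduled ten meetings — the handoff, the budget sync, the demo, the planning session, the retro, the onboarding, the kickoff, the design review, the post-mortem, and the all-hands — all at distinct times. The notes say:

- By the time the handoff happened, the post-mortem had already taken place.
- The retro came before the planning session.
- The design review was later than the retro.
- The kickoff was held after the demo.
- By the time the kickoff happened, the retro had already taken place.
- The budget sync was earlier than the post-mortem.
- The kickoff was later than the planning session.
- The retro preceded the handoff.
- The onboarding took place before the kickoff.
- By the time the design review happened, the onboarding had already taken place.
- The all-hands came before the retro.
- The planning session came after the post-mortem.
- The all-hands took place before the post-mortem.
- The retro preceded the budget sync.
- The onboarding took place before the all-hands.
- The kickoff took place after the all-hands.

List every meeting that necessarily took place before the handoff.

Directly stated before the handoff: the post-mortem and the retro.
The all-hands reaches the handoff via the all-hands → the post-mortem → the handoff.
The budget sync reaches the handoff via the budget sync → the post-mortem → the handoff.
The onboarding reaches the handoff via the onboarding → the all-hands → the post-mortem → the handoff.
No chain forces the demo (or any of the others) ahead of the handoff.

the all-hands, the budget sync, the onboarding, the post-mortem, the retro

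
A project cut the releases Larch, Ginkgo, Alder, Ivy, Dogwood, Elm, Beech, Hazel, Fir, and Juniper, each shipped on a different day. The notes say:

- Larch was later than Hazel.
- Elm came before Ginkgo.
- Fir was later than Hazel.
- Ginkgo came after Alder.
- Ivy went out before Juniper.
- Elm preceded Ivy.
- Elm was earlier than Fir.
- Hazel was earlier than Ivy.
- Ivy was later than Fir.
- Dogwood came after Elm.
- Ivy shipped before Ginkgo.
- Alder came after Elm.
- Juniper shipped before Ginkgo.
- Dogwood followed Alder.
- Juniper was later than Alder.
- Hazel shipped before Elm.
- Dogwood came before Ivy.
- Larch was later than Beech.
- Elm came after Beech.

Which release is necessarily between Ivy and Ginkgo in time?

Juniper

Tracing the constraints gives Ivy → Juniper → Ginkgo, so Juniper sits after Ivy and before Ginkgo.
No other release is forced both after Ivy and before Ginkgo.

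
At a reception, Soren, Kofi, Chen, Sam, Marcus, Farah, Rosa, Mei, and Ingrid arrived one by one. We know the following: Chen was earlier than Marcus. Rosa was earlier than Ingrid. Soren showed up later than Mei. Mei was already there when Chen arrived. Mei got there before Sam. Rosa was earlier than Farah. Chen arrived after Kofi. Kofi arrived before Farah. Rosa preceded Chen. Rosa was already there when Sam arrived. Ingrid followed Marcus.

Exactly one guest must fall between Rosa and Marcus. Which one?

Chen

Tracing the constraints gives Rosa → Chen → Marcus, so Chen sits after Rosa and before Marcus.
No other guest is forced both after Rosa and before Marcus.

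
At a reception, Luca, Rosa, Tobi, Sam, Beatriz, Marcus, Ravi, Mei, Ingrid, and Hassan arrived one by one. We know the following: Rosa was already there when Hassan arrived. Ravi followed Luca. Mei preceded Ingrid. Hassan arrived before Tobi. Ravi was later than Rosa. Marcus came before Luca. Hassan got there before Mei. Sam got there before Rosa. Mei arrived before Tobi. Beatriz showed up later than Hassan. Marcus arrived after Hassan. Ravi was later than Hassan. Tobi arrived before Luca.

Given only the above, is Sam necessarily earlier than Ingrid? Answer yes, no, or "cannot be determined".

yes

Chain the constraints: Sam → Rosa → Hassan → Mei → Ingrid. Each link is directly stated, so Sam comes before Ingrid.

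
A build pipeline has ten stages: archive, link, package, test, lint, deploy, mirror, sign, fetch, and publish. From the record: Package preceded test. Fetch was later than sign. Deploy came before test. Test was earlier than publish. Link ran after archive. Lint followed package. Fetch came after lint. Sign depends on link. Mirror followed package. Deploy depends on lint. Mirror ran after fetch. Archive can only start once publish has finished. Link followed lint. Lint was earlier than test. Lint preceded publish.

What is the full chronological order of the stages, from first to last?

The constraints fix every adjacent pair, so only one ordering works:
package → lint → deploy → test → publish → archive → link → sign → fetch → mirror.

package, lint, deploy, test, publish, archive, link, sign, fetch, mirror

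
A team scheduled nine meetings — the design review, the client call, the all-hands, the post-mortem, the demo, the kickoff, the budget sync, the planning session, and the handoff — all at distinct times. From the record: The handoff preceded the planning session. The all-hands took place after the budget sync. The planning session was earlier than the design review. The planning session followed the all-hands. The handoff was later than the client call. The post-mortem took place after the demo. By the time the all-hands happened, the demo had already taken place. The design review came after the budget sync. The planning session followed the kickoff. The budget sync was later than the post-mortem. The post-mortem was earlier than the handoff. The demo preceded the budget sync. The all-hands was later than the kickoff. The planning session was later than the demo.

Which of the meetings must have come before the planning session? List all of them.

the all-hands, the budget sync, the client call, the demo, the handoff, the kickoff, the post-mortem

Directly stated before the planning session: the all-hands, the demo, the handoff, and the kickoff.
The budget sync reaches the planning session via the budget sync → the all-hands → the planning session.
The client call reaches the planning session via the client call → the handoff → the planning session.
The post-mortem reaches the planning session via the post-mortem → the handoff → the planning session.
No chain forces the design review ahead of the planning session.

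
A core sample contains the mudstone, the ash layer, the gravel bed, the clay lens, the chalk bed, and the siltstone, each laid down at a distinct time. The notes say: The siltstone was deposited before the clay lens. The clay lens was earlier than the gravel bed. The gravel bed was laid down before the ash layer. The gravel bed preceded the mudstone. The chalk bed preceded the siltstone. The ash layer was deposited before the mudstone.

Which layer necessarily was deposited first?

The chalk bed has a chain of constraints placing it before every other layer, so the chalk bed must be first.

the chalk bed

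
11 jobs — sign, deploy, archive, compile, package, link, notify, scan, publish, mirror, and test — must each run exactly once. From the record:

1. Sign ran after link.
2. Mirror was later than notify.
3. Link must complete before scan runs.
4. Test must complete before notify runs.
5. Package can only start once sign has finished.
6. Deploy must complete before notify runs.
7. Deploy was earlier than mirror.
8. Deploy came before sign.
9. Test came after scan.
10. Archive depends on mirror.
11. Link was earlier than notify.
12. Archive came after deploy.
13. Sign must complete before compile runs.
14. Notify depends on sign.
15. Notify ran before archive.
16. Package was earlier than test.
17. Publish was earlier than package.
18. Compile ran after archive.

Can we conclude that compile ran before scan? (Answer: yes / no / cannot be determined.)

Tracing the constraints gives scan → test → notify → archive → compile, so scan must come before compile.
That means compile cannot be before scan.

no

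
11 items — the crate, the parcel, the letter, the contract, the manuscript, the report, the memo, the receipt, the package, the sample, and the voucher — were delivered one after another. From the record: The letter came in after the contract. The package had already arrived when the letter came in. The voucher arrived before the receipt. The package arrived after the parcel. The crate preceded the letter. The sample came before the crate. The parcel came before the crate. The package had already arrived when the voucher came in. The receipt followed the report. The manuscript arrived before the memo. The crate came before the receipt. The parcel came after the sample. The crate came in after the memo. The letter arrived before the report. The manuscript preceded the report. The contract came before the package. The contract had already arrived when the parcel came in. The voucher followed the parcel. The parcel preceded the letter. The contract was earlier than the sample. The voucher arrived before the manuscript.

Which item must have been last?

the receipt

Every other item has a chain of constraints placing it before the receipt, so the receipt is last.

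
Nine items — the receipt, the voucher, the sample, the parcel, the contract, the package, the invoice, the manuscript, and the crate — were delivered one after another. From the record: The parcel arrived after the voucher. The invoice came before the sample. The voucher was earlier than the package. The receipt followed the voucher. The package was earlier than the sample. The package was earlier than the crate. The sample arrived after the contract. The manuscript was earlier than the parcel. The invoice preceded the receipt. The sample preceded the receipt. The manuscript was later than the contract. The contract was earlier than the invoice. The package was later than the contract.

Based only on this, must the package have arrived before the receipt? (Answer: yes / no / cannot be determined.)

yes

Chain the constraints: the package → the sample → the receipt. Each link is directly stated, so the package comes before the receipt.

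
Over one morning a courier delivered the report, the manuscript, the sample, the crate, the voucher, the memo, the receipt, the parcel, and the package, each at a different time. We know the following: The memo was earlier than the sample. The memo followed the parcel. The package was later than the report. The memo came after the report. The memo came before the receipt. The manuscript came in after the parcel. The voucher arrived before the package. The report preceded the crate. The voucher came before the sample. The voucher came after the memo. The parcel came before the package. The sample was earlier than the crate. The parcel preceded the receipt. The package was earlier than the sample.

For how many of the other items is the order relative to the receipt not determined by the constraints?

Forced before the receipt: the memo, the parcel, and the report.
That leaves the crate, the manuscript, the package, the sample, and the voucher with no forced order relative to the receipt — 5.

5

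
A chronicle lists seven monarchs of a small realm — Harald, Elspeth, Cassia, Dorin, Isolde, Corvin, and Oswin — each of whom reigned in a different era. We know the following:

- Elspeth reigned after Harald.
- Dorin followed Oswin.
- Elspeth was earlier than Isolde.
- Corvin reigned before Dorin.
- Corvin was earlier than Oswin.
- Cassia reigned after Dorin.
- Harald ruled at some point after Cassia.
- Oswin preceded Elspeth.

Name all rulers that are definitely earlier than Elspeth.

Directly stated before Elspeth: Harald and Oswin.
Cassia reaches Elspeth via Cassia → Harald → Elspeth.
Corvin reaches Elspeth via Corvin → Oswin → Elspeth.
Dorin reaches Elspeth via Dorin → Cassia → Harald → Elspeth.
No chain forces Isolde ahead of Elspeth.

Cassia, Corvin, Dorin, Harald, Oswin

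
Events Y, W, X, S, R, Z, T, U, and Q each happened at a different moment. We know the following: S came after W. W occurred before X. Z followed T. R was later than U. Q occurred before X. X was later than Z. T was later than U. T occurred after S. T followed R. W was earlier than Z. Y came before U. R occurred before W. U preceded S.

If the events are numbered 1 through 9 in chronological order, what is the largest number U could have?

U must come before R, S, T, W, X, and Z — 6 events forced after it.
Everything else can be placed before U in some valid order, so U can sit as late as position 9 − 6 = 3.

3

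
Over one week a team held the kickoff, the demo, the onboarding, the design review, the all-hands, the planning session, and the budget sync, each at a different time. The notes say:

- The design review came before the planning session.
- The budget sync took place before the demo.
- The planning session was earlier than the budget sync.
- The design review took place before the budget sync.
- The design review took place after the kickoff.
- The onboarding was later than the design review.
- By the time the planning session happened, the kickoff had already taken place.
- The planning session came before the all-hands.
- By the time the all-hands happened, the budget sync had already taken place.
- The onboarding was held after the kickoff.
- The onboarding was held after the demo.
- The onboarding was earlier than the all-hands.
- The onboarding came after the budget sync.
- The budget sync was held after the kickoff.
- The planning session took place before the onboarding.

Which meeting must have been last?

the all-hands

Every other meeting has a chain of constraints placing it before the all-hands, so the all-hands is last.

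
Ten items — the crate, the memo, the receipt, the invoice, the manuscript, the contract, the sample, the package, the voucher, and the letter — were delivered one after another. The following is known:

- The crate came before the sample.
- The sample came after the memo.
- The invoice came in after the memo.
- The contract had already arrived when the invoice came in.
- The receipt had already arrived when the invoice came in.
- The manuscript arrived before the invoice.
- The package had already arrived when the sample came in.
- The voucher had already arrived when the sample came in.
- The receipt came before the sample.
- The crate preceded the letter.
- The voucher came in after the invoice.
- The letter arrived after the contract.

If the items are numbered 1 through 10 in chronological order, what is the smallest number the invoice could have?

The contract, the manuscript, the memo, and the receipt must all come before the invoice — 4 forced predecessors.
Nothing else is forced ahead of the invoice, so its earliest slot is position 4 + 1 = 5.

5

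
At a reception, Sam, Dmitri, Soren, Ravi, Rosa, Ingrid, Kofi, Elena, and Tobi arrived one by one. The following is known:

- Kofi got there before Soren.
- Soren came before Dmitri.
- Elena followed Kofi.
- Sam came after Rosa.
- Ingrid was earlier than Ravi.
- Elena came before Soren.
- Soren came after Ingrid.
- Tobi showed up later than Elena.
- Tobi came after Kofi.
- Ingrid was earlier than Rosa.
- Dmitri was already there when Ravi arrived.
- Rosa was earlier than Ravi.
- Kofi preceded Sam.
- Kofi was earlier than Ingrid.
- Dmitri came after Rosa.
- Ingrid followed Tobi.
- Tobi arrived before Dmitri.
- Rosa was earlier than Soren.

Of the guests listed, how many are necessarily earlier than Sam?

5

Directly stated before Sam: Kofi and Rosa.
Elena reaches Sam via Elena → Tobi → Ingrid → Rosa → Sam.
Ingrid reaches Sam via Ingrid → Rosa → Sam.
Tobi reaches Sam via Tobi → Ingrid → Rosa → Sam.
No chain forces Dmitri (or any of the others) ahead of Sam.
That's Elena, Ingrid, Kofi, Rosa, and Tobi — 5 in all.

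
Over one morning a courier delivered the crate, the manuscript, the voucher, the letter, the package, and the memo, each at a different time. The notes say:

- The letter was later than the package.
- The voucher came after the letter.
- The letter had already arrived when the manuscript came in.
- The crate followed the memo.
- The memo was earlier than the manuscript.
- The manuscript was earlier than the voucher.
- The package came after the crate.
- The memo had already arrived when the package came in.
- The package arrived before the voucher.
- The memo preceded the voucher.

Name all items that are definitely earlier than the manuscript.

the crate, the letter, the memo, the package

Directly stated before the manuscript: the letter and the memo.
The crate reaches the manuscript via the crate → the package → the letter → the manuscript.
The package reaches the manuscript via the package → the letter → the manuscript.
No chain forces the voucher ahead of the manuscript.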